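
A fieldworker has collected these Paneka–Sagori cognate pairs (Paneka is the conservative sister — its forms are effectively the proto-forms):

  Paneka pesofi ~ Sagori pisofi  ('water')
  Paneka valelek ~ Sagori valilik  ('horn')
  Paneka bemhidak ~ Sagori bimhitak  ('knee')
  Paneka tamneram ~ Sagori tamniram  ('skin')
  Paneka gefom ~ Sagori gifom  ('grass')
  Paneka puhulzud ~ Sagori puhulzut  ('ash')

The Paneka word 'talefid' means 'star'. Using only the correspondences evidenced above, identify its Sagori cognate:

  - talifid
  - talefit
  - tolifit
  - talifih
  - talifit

talifit

gefom ~ gifom — Paneka e corresponds to Sagori i after a consonant, before a labial obstruent.
puhulzud ~ puhulzut — Paneka d corresponds to Sagori t word-finally.
Applying these to Paneka 'talefid':
  talefid → talifid   (e→i after a consonant, before a labial obstruent)
  talifid → talifit   (d→t word-finally)
So the Sagori cognate is 'talifit'.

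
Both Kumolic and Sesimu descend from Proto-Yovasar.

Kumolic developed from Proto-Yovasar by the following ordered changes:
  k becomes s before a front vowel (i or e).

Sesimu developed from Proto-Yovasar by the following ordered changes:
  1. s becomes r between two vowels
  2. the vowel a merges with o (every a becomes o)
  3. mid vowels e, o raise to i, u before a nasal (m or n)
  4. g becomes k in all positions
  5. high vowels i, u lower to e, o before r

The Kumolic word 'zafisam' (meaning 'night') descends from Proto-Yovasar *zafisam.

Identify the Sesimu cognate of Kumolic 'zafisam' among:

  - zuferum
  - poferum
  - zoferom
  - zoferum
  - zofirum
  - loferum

Sesimu: start from *zafisam.
  rule 1 (rhotacism): zafisam → zafiram
  rule 2 (vowel merger): zafiram → zofirom
  rule 3 (pre-nasal raising): zofirom → zofirum
  rule 4: no change — zofirum
  rule 5 (pre-rhotic lowering): zofirum → zoferum
  ⇒ Sesimu zoferum
The other candidates each miss or misapply at least one Sesimu change.

zoferum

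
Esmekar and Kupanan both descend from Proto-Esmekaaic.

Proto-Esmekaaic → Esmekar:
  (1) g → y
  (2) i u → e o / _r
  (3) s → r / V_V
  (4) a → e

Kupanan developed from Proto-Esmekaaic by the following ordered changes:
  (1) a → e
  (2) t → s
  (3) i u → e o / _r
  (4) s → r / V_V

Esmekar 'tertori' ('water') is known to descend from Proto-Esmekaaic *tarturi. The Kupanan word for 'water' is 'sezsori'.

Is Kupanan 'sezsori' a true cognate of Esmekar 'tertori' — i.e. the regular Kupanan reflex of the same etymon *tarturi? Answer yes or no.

no

Derive the expected Kupanan reflex of *tarturi:
Kupanan: *tarturi
  tarturi → terturi   [vowel merger]
  terturi → sersuri   [unconditioned shift]
  sersuri → sersori   [pre-rhotic lowering]
  sersori (rule 4 does not apply)
  giving Kupanan sersori.
The regular Kupanan reflex would be 'sersori', but the attested form is 'sezsori'. The correspondence is irregular, so they are not cognates (the Kupanan form has a different source).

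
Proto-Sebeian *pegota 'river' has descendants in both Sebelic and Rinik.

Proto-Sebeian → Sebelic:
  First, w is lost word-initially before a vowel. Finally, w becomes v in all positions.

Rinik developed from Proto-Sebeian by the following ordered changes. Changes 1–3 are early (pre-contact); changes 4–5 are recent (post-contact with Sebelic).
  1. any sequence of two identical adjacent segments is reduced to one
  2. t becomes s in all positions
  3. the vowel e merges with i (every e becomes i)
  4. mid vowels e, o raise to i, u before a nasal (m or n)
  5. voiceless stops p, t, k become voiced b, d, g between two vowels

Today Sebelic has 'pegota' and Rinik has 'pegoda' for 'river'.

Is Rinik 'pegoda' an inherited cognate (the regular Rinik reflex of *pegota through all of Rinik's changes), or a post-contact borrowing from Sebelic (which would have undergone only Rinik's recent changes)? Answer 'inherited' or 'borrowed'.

If inherited, *pegota would pass through all of Rinik's changes:
Rinik: start from *pegota.
  rule 1: no change — pegota
  rule 2 (unconditioned shift): pegota → pegosa
  rule 3 (vowel merger): pegosa → pigosa
  rule 4: no change — pigosa
  rule 5: no change — pigosa
  ⇒ Rinik pigosa
If borrowed from Sebelic 'pegota' after the early changes, it would undergo only the recent ones:
  rule 4 (pre-nasal raising): no change (pegota)
  rule 5 (intervocalic voicing): pegota → pegoda
  ⇒ as a loan: pegoda
Rinik 'pegoda' matches the loan outcome 'pegoda', not the inherited 'pigosa' — it skipped the early Rinik changes, so it was borrowed from Sebelic.

borrowed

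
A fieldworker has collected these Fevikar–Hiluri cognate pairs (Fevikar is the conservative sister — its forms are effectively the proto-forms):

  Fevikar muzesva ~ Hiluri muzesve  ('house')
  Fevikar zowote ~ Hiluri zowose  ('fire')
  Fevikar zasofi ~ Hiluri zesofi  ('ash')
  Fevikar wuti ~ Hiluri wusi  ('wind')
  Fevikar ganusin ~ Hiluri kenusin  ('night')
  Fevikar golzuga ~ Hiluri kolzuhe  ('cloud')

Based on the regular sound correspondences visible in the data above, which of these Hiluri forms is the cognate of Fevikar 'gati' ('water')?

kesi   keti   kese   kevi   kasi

kesi

ganusin ~ kenusin — Fevikar g corresponds to Hiluri k word-initially before a back vowel.
zasofi ~ zesofi — Fevikar a corresponds to Hiluri e after a consonant, before a consonant other than r, m, n, p, b, f, v.
wuti ~ wusi — Fevikar t corresponds to Hiluri s between vowels (before a front vowel).
Applying these to Fevikar 'gati':
  gati → kati   (g→k word-initially before a back vowel)
  kati → keti   (a→e after a consonant, before a consonant other than r, m, n, p, b, f, v)
  keti → kesi   (t→s between vowels (before a front vowel))
So the Hiluri cognate is 'kesi'.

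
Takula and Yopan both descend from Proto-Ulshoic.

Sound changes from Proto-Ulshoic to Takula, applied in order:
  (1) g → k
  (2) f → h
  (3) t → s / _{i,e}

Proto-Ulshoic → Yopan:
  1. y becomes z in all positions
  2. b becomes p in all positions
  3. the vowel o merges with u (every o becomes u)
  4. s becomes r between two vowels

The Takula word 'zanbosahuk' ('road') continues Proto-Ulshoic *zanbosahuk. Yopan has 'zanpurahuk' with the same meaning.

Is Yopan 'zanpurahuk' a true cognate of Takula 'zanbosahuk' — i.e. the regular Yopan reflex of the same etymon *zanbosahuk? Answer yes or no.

Derive the expected Yopan reflex of *zanbosahuk:
Yopan: *zanbosahuk
  zanbosahuk (rule 1 does not apply)
  zanbosahuk → zanposahuk   [unconditioned shift]
  zanposahuk → zanpusahuk   [vowel merger]
  zanpusahuk → zanpurahuk   [rhotacism]
  giving Yopan zanpurahuk.
Yopan 'zanpurahuk' matches the regular reflex exactly, so the pair is cognate.

yes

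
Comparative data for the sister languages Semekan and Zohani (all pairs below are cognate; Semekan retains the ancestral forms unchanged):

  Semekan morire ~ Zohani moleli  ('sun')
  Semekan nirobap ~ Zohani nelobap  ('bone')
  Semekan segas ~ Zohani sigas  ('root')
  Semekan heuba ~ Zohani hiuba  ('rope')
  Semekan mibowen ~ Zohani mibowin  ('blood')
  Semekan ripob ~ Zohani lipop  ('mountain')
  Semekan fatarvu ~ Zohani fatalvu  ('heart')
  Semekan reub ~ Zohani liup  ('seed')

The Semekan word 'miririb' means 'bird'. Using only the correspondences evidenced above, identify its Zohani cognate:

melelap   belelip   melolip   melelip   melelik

melelip

morire ~ moleli, nirobap ~ nelobap — Semekan i corresponds to Zohani e after a consonant, before r.
morire ~ moleli — Semekan r corresponds to Zohani l between vowels (before a front vowel).
ripob ~ lipop, reub ~ liup — Semekan b corresponds to Zohani p word-finally.
Applying these to Semekan 'miririb':
  miririb → meririb   (i→e after a consonant, before r)
  meririb → melirib   (r→l between vowels (before a front vowel))
  melirib → melerib   (i→e after a consonant, before r)
  melerib → melelib   (r→l between vowels (before a front vowel))
  melelib → melelip   (b→p word-finally)
So the Zohani cognate is 'melelip'.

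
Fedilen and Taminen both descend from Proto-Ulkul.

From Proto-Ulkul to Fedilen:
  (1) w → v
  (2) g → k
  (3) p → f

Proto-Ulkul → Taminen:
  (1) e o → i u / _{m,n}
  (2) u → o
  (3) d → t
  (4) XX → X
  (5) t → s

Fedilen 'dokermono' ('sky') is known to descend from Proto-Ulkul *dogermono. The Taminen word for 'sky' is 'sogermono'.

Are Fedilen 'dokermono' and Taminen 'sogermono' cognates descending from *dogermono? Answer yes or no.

Derive the expected Taminen reflex of *dogermono:
Taminen: start from *dogermono.
  rule 1 (pre-nasal raising): dogermono → dogermuno
  rule 2 (vowel merger): dogermuno → dogermono
  rule 3 (unconditioned shift): dogermono → togermono
  rule 4: no change — togermono
  rule 5 (unconditioned shift): togermono → sogermono
  ⇒ Taminen sogermono
Taminen 'sogermono' matches the regular reflex exactly, so the pair is cognate.

yes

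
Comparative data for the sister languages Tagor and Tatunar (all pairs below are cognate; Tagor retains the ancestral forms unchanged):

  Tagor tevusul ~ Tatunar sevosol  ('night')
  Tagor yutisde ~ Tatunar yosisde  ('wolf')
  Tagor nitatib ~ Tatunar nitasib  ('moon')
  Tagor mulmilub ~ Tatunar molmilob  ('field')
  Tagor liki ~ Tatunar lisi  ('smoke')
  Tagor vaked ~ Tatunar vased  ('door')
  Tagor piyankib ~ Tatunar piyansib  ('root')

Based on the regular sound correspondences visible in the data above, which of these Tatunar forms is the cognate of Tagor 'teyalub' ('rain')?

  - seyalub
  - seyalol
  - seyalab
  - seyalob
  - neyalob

tevusul ~ sevosol — Tagor t corresponds to Tatunar s word-initially before a front vowel.
mulmilub ~ molmilob — Tagor u corresponds to Tatunar o after a consonant, before a labial obstruent.
Applying these to Tagor 'teyalub':
  teyalub → seyalub   (t→s word-initially before a front vowel)
  seyalub → seyalob   (u→o after a consonant, before a labial obstruent)
So the Tatunar cognate is 'seyalob'.

seyalob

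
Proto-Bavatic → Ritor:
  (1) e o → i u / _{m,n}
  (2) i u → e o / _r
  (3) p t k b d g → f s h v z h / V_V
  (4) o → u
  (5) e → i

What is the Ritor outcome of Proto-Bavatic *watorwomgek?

wasurwumgik

Ritor: start from *watorwomgek.
  rule 1 (pre-nasal raising): watorwomgek → watorwumgek
  rule 2: no change — watorwumgek
  rule 3 (intervocalic lenition): watorwumgek → wasorwumgek
  rule 4 (vowel merger): wasorwumgek → wasurwumgek
  rule 5 (vowel merger): wasurwumgek → wasurwumgik
  ⇒ Ritor wasurwumgik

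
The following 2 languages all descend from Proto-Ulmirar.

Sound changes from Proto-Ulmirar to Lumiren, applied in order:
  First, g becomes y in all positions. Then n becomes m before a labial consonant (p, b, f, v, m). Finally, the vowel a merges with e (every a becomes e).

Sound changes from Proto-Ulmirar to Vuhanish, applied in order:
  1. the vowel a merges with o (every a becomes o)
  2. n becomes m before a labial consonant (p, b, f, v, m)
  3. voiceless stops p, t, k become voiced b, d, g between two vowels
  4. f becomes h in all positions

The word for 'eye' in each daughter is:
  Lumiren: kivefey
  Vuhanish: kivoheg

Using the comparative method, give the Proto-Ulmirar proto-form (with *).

Position 4: Lumiren has e, Vuhanish has o. Taking the neighbouring segments as reconstructed: Lumiren e could go back to *a or *e; Vuhanish o could go back to *a or *o — the one source consistent with every daughter is *a.
Position 5: Lumiren has f, Vuhanish has h. Lumiren preserves f here (none of its changes turn any other segment into f), so the proto-segment is *f.
Continuing position by position gives *kivafeg; check it forward:
Lumiren: start from *kivafeg.
  rule 1 (unconditioned shift): kivafeg → kivafey
  rule 2: no change — kivafey
  rule 3 (vowel merger): kivafey → kivefey
  ⇒ Lumiren kivefey
Vuhanish: *kivafeg
  kivafeg → kivofeg   [vowel merger]
  kivofeg (rule 2 does not apply)
  kivofeg (rule 3 does not apply)
  kivofeg → kivoheg   [unconditioned shift]
  giving Vuhanish kivoheg.
*kivafeg is the unique common source.

*kivafeg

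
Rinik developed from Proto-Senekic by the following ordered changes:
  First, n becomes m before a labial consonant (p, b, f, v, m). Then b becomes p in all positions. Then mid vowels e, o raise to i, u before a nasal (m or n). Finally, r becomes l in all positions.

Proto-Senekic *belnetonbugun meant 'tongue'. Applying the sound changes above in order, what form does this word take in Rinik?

pelnetumpugun

Rinik: start from *belnetonbugun.
  rule 1 (nasal place assimilation): belnetonbugun → belnetombugun
  rule 2 (unconditioned shift): belnetombugun → pelnetompugun
  rule 3 (pre-nasal raising): pelnetompugun → pelnetumpugun
  rule 4: no change — pelnetumpugun
  ⇒ Rinik pelnetumpugun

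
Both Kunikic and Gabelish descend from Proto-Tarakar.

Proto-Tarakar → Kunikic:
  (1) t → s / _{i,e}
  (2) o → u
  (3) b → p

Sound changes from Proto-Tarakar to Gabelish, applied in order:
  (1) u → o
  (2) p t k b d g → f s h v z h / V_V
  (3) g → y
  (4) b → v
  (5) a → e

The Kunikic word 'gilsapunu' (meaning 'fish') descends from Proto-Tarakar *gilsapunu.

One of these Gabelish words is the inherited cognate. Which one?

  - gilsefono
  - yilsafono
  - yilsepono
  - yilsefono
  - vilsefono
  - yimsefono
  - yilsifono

yilsefono

Gabelish: start from *gilsapunu.
  rule 1 (vowel merger): gilsapunu → gilsapono
  rule 2 (intervocalic lenition): gilsapono → gilsafono
  rule 3 (unconditioned shift): gilsafono → yilsafono
  rule 4: no change — yilsafono
  rule 5 (vowel merger): yilsafono → yilsefono
  ⇒ Gabelish yilsefono
Among the options, 'yilsefono' alone shows every Gabelish change applied in order.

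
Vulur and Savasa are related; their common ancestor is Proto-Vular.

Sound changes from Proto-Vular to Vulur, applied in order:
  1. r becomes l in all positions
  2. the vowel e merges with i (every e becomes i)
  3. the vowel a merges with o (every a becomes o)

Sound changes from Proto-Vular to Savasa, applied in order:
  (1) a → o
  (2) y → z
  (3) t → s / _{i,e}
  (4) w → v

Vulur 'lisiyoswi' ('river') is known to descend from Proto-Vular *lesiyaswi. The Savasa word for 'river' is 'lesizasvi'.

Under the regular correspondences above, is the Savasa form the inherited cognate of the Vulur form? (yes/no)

Derive the expected Savasa reflex of *lesiyaswi:
Savasa: *lesiyaswi
  lesiyaswi → lesiyoswi   [vowel merger]
  lesiyoswi → lesizoswi   [unconditioned shift]
  lesizoswi (rule 3 does not apply)
  lesizoswi → lesizosvi   [unconditioned shift]
  giving Savasa lesizosvi.
The regular Savasa reflex would be 'lesizosvi', but the attested form is 'lesizasvi'. The correspondence is irregular, so they are not cognates (the Savasa form has a different source).

no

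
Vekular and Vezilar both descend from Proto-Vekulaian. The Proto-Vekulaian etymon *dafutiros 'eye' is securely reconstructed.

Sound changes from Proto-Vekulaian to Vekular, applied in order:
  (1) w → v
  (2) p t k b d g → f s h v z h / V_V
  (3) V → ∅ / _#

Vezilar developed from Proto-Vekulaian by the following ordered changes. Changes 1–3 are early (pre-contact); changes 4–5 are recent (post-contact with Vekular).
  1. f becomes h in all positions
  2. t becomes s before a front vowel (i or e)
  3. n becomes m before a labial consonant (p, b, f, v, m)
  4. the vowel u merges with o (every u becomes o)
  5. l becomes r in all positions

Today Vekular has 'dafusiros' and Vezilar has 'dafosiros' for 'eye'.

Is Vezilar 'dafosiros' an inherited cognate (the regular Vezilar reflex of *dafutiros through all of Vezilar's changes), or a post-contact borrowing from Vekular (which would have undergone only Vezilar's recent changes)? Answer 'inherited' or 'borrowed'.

borrowed

If inherited, *dafutiros would pass through all of Vezilar's changes:
Vezilar: start from *dafutiros.
  rule 1 (unconditioned shift): dafutiros → dahutiros
  rule 2 (palatalisation): dahutiros → dahusiros
  rule 3: no change — dahusiros
  rule 4 (vowel merger): dahusiros → dahosiros
  rule 5: no change — dahosiros
  ⇒ Vezilar dahosiros
If borrowed from Vekular 'dafusiros' after the early changes, it would undergo only the recent ones:
  rule 4 (vowel merger): dafusiros → dafosiros
  rule 5 (unconditioned shift): no change (dafosiros)
  ⇒ as a loan: dafosiros
Vezilar 'dafosiros' matches the loan outcome 'dafosiros', not the inherited 'dahosiros' — it skipped the early Vezilar changes, so it was borrowed from Vekular.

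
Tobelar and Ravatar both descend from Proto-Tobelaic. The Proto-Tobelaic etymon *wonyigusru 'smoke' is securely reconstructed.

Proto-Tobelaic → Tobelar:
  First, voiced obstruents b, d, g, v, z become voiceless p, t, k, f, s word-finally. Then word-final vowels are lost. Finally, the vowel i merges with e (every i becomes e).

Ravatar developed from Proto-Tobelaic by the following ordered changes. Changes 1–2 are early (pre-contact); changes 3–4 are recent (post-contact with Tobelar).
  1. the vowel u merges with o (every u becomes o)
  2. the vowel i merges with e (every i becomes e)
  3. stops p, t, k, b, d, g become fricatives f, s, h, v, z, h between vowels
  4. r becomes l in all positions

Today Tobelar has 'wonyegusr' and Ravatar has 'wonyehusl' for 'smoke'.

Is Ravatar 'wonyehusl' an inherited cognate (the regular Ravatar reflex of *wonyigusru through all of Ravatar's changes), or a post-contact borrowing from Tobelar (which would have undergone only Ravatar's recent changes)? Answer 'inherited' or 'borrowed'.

borrowed

If inherited, *wonyigusru would pass through all of Ravatar's changes:
Ravatar: *wonyigusru > wonyigosro > wonyegosro > wonyehosro > wonyehoslo  (by vowel merger, vowel merger, intervocalic lenition, unconditioned shift)
If borrowed from Tobelar 'wonyegusr' after the early changes, it would undergo only the recent ones:
  rule 3 (intervocalic lenition): wonyegusr → wonyehusr
  rule 4 (unconditioned shift): wonyehusr → wonyehusl
  ⇒ as a loan: wonyehusl
Ravatar 'wonyehusl' matches the loan outcome 'wonyehusl', not the inherited 'wonyehoslo' — it skipped the early Ravatar changes, so it was borrowed from Tobelar.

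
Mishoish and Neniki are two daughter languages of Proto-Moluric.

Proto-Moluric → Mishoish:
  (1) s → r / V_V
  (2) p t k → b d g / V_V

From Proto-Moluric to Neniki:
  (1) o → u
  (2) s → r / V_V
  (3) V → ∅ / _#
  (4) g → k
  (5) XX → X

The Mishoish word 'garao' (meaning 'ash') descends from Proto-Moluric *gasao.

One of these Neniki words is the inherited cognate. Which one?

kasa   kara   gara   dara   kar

kara

Neniki: *gasao
  gasao → gasau   [vowel merger]
  gasau → garau   [rhotacism]
  garau → gara   [apocope]
  gara → kara   [unconditioned shift]
  kara (rule 5 does not apply)
  giving Neniki kara.
The other candidates each miss or misapply at least one Neniki change.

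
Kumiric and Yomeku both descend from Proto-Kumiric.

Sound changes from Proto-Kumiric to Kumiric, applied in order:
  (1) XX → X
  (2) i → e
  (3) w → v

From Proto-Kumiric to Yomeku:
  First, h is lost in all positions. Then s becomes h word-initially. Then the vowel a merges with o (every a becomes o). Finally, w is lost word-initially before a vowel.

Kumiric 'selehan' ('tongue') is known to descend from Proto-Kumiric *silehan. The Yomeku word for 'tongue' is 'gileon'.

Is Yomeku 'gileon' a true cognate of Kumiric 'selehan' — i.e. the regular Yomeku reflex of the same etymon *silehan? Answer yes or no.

no

Derive the expected Yomeku reflex of *silehan:
Yomeku: start from *silehan.
  rule 1 (h-loss): silehan → silean
  rule 2 (debuccalisation): silean → hilean
  rule 3 (vowel merger): hilean → hileon
  rule 4: no change — hileon
  ⇒ Yomeku hileon
The regular Yomeku reflex would be 'hileon', but the attested form is 'gileon'. The correspondence is irregular, so they are not cognates (the Yomeku form has a different source).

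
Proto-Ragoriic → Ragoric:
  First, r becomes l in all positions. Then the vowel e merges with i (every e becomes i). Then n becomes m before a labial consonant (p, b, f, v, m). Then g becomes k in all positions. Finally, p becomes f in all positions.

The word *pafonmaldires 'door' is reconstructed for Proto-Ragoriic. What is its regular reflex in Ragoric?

Ragoric: *pafonmaldires > pafonmaldiles > pafonmaldilis > pafommaldilis > fafommaldilis  (by unconditioned shift, vowel merger, nasal place assimilation, unconditioned shift)

fafommaldilis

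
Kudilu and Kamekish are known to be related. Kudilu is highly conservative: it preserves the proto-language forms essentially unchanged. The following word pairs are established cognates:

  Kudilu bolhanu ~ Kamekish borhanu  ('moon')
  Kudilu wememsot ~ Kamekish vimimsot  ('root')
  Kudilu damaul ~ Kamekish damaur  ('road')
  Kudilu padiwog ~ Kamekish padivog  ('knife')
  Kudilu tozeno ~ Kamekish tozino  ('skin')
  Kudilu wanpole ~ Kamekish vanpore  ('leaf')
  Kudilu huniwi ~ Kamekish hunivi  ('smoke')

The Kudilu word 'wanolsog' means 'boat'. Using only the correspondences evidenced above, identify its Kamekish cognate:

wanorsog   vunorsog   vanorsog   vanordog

wanpole ~ vanpore — Kudilu w corresponds to Kamekish v word-initially before a back vowel.
bolhanu ~ borhanu — Kudilu l corresponds to Kamekish r after a vowel, before a consonant other than r, m, n, p, b, f, v.
Applying these to Kudilu 'wanolsog':
  wanolsog → vanolsog   (w→v word-initially before a back vowel)
  vanolsog → vanorsog   (l→r after a vowel, before a consonant other than r, m, n, p, b, f, v)
So the Kamekish cognate is 'vanorsog'.

vanorsog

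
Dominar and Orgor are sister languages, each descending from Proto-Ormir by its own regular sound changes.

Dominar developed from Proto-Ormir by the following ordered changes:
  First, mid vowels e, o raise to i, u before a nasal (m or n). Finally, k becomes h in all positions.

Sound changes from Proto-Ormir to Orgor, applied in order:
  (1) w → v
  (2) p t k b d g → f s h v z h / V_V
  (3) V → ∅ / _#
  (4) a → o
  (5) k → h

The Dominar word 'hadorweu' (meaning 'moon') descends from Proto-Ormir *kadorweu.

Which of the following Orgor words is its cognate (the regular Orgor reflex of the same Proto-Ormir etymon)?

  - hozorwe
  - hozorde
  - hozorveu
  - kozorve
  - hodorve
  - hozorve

Orgor: start from *kadorweu.
  rule 1 (unconditioned shift): kadorweu → kadorveu
  rule 2 (intervocalic lenition): kadorveu → kazorveu
  rule 3 (apocope): kazorveu → kazorve
  rule 4 (vowel merger): kazorve → kozorve
  rule 5 (unconditioned shift): kozorve → hozorve
  ⇒ Orgor hozorve

hozorve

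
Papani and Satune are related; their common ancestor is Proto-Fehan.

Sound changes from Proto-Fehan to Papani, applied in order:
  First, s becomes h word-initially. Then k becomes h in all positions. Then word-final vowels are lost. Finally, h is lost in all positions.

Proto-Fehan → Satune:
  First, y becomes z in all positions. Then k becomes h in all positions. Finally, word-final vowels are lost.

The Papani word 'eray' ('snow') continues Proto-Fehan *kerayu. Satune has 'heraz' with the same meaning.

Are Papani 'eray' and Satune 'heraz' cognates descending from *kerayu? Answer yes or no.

Derive the expected Satune reflex of *kerayu:
Satune: *kerayu > kerazu > herazu > heraz  (by unconditioned shift, unconditioned shift, apocope)
Satune 'heraz' matches the regular reflex exactly, so the pair is cognate.

yes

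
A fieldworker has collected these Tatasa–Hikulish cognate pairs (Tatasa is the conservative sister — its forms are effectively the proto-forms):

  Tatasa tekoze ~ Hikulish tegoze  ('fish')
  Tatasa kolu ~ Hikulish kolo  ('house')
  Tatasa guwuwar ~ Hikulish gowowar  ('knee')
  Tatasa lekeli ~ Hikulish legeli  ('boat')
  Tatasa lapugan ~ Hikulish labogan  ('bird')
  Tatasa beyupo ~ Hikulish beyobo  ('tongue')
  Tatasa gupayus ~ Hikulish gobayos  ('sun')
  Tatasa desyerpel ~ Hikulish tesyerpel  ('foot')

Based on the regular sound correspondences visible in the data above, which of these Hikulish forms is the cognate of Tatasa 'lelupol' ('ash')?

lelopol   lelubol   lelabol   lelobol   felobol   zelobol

beyupo ~ beyobo, gupayus ~ gobayos — Tatasa u corresponds to Hikulish o after a consonant, before a labial obstruent.
beyupo ~ beyobo — Tatasa p corresponds to Hikulish b between vowels (before a back vowel).
Applying these to Tatasa 'lelupol':
  lelupol → lelopol   (u→o after a consonant, before a labial obstruent)
  lelopol → lelobol   (p→b between vowels (before a back vowel))
So the Hikulish cognate is 'lelobol'.

lelobol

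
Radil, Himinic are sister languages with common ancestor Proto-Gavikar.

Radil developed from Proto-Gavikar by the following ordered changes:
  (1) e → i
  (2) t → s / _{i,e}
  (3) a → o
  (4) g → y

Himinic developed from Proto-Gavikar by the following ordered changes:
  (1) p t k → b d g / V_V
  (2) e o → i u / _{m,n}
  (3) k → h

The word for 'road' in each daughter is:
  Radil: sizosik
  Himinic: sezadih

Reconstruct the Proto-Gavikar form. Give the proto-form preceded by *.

Position 2: Radil has i, Himinic has e. Himinic preserves e here (none of its changes turn any other segment into e), so the proto-segment is *e.
Position 4: Radil has o, Himinic has a. Himinic preserves a here (none of its changes turn any other segment into a), so the proto-segment is *a.
Continuing position by position gives *sezatik; check it forward:
Radil: *sezatik
  sezatik → sizatik   [vowel merger]
  sizatik → sizasik   [palatalisation]
  sizasik → sizosik   [vowel merger]
  sizosik (rule 4 does not apply)
  giving Radil sizosik.
Himinic: *sezatik > sezadik > sezadih  (by intervocalic voicing, unconditioned shift)
No other proto-form is consistent with every reflex, so the reconstruction is *sezatik.

*sezatik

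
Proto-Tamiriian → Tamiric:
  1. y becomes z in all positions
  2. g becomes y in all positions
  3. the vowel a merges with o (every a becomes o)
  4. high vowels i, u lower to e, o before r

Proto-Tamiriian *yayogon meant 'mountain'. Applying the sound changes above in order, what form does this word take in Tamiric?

Tamiric: start from *yayogon.
  rule 1 (unconditioned shift): yayogon → zazogon
  rule 2 (unconditioned shift): zazogon → zazoyon
  rule 3 (vowel merger): zazoyon → zozoyon
  rule 4: no change — zozoyon
  ⇒ Tamiric zozoyon

zozoyon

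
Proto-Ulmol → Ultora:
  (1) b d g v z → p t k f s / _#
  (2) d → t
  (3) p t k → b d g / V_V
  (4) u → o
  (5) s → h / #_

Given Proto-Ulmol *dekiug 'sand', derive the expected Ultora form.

tegiok

Ultora: start from *dekiug.
  rule 1 (final devoicing): dekiug → dekiuk
  rule 2 (unconditioned shift): dekiuk → tekiuk
  rule 3 (intervocalic voicing): tekiuk → tegiuk
  rule 4 (vowel merger): tegiuk → tegiok
  rule 5: no change — tegiok
  ⇒ Ultora tegiok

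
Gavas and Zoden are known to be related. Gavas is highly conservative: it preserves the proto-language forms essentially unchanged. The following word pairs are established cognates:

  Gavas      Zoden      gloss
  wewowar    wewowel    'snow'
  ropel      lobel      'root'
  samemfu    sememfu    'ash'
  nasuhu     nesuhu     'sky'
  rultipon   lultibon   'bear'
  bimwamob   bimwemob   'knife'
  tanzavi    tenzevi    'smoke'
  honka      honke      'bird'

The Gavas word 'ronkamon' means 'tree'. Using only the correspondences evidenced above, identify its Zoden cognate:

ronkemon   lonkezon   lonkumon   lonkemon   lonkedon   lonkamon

lonkemon

ropel ~ lobel — Gavas r corresponds to Zoden l word-initially before a back vowel.
samemfu ~ sememfu, bimwamob ~ bimwemob — Gavas a corresponds to Zoden e after a consonant, before a nasal.
Applying these to Gavas 'ronkamon':
  ronkamon → lonkamon   (r→l word-initially before a back vowel)
  lonkamon → lonkemon   (a→e after a consonant, before a nasal)
So the Zoden cognate is 'lonkemon'.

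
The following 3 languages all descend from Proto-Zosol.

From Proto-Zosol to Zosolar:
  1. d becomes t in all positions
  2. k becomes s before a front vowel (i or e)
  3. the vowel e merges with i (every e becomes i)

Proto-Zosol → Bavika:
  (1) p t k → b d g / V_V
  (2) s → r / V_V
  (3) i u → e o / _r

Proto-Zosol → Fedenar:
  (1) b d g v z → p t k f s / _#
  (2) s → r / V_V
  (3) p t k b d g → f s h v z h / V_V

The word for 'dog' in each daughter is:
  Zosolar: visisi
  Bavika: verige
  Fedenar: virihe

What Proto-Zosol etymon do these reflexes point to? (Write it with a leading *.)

Position 3: Zosolar has s, Bavika has r, Fedenar has r. Taking the neighbouring segments as reconstructed: Zosolar s could go back to *k or *s; Bavika r could go back to *s or *r; Fedenar r could go back to *s or *r — the one source consistent with every daughter is *s.
Position 2: Zosolar has i, Bavika has e, Fedenar has i. Fedenar preserves i here (none of its changes turn any other segment into i), so the proto-segment is *i.
Continuing position by position gives *visike; check it forward:
Zosolar: *visike > visise > visisi  (by palatalisation, vowel merger)
Bavika: *visike
  visike → visige   [intervocalic voicing]
  visige → virige   [rhotacism]
  virige → verige   [pre-rhotic lowering]
  giving Bavika verige.
Fedenar: *visike > virike > virihe  (by rhotacism, intervocalic lenition)
No other proto-form is consistent with every reflex, so the reconstruction is *visike.

*visike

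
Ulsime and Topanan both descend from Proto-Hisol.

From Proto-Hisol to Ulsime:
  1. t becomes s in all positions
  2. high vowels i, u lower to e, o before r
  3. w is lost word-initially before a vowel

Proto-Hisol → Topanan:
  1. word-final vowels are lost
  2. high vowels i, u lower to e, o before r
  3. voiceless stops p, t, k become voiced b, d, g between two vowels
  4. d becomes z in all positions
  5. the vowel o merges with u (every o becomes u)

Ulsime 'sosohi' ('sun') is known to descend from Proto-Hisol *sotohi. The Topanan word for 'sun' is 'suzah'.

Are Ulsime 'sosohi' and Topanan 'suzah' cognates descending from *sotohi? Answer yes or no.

no

Derive the expected Topanan reflex of *sotohi:
Topanan: *sotohi
  sotohi → sotoh   [apocope]
  sotoh (rule 2 does not apply)
  sotoh → sodoh   [intervocalic voicing]
  sodoh → sozoh   [unconditioned shift]
  sozoh → suzuh   [vowel merger]
  giving Topanan suzuh.
The regular Topanan reflex would be 'suzuh', but the attested form is 'suzah'. The correspondence is irregular, so they are not cognates (the Topanan form has a different source).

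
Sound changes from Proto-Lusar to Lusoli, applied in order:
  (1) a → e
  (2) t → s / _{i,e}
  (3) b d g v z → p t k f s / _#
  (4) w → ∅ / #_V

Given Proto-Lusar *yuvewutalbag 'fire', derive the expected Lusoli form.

Lusoli: *yuvewutalbag
  yuvewutalbag → yuvewutelbeg   [vowel merger]
  yuvewutelbeg → yuvewuselbeg   [palatalisation]
  yuvewuselbeg → yuvewuselbek   [final devoicing]
  yuvewuselbek (rule 4 does not apply)
  giving Lusoli yuvewuselbek.

yuvewuselbek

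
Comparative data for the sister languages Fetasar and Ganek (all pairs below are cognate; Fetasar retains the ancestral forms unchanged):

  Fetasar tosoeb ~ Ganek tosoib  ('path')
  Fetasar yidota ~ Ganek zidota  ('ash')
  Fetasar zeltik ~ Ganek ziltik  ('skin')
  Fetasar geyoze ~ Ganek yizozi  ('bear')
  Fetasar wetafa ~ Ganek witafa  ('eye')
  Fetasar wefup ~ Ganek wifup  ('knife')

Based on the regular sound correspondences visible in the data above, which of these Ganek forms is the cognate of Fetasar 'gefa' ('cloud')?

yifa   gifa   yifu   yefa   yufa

geyoze ~ yizozi — Fetasar g corresponds to Ganek y word-initially before a front vowel.
wefup ~ wifup — Fetasar e corresponds to Ganek i after a consonant, before a labial obstruent.
Applying these to Fetasar 'gefa':
  gefa → yefa   (g→y word-initially before a front vowel)
  yefa → yifa   (e→i after a consonant, before a labial obstruent)
So the Ganek cognate is 'yifa'.

yifa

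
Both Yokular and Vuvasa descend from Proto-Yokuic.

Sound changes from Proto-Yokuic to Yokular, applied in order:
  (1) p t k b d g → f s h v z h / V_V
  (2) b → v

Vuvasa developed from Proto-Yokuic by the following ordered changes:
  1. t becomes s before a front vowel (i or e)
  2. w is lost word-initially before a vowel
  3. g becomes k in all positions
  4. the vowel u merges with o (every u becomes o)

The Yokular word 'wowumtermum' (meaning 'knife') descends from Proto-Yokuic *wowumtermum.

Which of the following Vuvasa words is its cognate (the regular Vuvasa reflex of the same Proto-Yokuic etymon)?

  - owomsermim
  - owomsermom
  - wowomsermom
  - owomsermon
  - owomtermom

Vuvasa: *wowumtermum
  wowumtermum → wowumsermum   [palatalisation]
  wowumsermum → owumsermum   [glide loss]
  owumsermum (rule 3 does not apply)
  owumsermum → owomsermom   [vowel merger]
  giving Vuvasa owomsermom.
Among the options, 'owomsermom' alone shows every Vuvasa change applied in order.

owomsermom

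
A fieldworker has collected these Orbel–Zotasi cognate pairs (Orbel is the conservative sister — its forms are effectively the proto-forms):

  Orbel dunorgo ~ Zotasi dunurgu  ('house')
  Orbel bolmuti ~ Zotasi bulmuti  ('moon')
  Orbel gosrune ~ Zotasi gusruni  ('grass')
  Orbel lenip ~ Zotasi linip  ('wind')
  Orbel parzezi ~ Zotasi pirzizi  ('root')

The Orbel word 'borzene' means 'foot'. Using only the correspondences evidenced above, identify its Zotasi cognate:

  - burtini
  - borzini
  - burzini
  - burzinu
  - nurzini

dunorgo ~ dunurgu — Orbel o corresponds to Zotasi u after a consonant, before r.
lenip ~ linip — Orbel e corresponds to Zotasi i after a consonant, before a nasal.
gosrune ~ gusruni — Orbel e corresponds to Zotasi i word-finally.
Applying these to Orbel 'borzene':
  borzene → burzene   (o→u after a consonant, before r)
  burzene → burzine   (e→i after a consonant, before a nasal)
  burzine → burzini   (e→i word-finally)
So the Zotasi cognate is 'burzini'.

burzini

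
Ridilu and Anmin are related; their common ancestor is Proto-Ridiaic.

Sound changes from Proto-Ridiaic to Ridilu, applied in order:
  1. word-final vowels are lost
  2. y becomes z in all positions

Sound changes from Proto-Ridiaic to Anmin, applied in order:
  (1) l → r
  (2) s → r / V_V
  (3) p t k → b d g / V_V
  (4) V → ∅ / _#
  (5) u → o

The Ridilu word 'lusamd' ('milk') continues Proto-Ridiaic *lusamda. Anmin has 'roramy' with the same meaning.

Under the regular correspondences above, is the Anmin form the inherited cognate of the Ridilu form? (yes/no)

Derive the expected Anmin reflex of *lusamda:
Anmin: start from *lusamda.
  rule 1 (unconditioned shift): lusamda → rusamda
  rule 2 (rhotacism): rusamda → ruramda
  rule 3: no change — ruramda
  rule 4 (apocope): ruramda → ruramd
  rule 5 (vowel merger): ruramd → roramd
  ⇒ Anmin roramd
The regular Anmin reflex would be 'roramd', but the attested form is 'roramy'. The correspondence is irregular, so they are not cognates (the Anmin form has a different source).

no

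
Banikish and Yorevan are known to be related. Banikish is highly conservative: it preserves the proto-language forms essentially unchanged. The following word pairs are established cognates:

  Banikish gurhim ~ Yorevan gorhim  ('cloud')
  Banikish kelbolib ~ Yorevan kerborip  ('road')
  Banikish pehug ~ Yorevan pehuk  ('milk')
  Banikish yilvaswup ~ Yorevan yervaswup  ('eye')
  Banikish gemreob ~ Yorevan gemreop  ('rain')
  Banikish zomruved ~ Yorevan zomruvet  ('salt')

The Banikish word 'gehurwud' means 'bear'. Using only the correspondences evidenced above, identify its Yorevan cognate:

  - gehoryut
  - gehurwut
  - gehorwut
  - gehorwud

gurhim ~ gorhim — Banikish u corresponds to Yorevan o after a consonant, before r.
zomruved ~ zomruvet — Banikish d corresponds to Yorevan t word-finally.
Applying these to Banikish 'gehurwud':
  gehurwud → gehorwud   (u→o after a consonant, before r)
  gehorwud → gehorwut   (d→t word-finally)
So the Yorevan cognate is 'gehorwut'.

gehorwut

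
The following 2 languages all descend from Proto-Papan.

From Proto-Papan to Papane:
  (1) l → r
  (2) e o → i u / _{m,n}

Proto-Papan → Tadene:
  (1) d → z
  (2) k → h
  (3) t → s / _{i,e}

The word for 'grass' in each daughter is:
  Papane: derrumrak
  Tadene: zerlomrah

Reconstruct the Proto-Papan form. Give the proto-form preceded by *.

*derlomrak

Position 4: Papane has r, Tadene has l. Tadene preserves l here (none of its changes turn any other segment into l), so the proto-segment is *l.
Position 1: Papane has d, Tadene has z. Papane preserves d here (none of its changes turn any other segment into d), so the proto-segment is *d.
Position 9: Papane has k, Tadene has h. Papane preserves k here (none of its changes turn any other segment into k), so the proto-segment is *k.
Verify the candidate proto-form against each daughter:
Papane: *derlomrak > derromrak > derrumrak  (by unconditioned shift, pre-nasal raising)
Tadene: *derlomrak
  derlomrak → zerlomrak   [unconditioned shift]
  zerlomrak → zerlomrah   [unconditioned shift]
  zerlomrah (rule 3 does not apply)
  giving Tadene zerlomrah.
Only *derlomrak yields all of Papane derrumrak, Tadene zerlomrah.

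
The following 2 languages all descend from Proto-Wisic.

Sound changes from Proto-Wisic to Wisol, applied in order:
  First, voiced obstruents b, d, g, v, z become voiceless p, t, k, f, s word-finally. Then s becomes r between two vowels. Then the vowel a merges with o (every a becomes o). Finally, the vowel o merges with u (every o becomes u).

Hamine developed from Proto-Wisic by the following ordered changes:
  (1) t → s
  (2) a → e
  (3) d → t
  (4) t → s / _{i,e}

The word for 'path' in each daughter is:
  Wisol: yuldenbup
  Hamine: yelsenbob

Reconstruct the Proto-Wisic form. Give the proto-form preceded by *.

*yaldenbob

Position 8: Wisol has u, Hamine has o. Hamine preserves o here (none of its changes turn any other segment into o), so the proto-segment is *o.
Position 2: Wisol has u, Hamine has e. Taking the neighbouring segments as reconstructed: Wisol u could go back to *a or *o or *u; Hamine e could go back to *a or *e — the one source consistent with every daughter is *a.
Position 9: Wisol has p, Hamine has b. Hamine preserves b here (none of its changes turn any other segment into b), so the proto-segment is *b.
This points to *yaldenbob. Verify forward in each daughter:
Wisol: start from *yaldenbob.
  rule 1 (final devoicing): yaldenbob → yaldenbop
  rule 2: no change — yaldenbop
  rule 3 (vowel merger): yaldenbop → yoldenbop
  rule 4 (vowel merger): yoldenbop → yuldenbup
  ⇒ Wisol yuldenbup
Hamine: start from *yaldenbob.
  rule 1: no change — yaldenbob
  rule 2 (vowel merger): yaldenbob → yeldenbob
  rule 3 (unconditioned shift): yeldenbob → yeltenbob
  rule 4 (palatalisation): yeltenbob → yelsenbob
  ⇒ Hamine yelsenbob
Only *yaldenbob yields all of Wisol yuldenbup, Hamine yelsenbob.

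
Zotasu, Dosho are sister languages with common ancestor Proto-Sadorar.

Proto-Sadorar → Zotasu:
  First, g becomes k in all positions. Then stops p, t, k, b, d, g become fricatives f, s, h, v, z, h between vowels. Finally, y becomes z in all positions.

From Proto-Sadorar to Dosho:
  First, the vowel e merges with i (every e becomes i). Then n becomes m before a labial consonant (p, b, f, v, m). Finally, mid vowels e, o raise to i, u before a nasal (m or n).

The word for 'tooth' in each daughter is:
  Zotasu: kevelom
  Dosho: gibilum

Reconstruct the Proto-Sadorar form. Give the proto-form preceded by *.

*gebelom

Position 1: Zotasu has k, Dosho has g. Dosho preserves g here (none of its changes turn any other segment into g), so the proto-segment is *g.
Position 3: Zotasu has v, Dosho has b. Dosho preserves b here (none of its changes turn any other segment into b), so the proto-segment is *b.
Position 4: Zotasu has e, Dosho has i. Zotasu preserves e here (none of its changes turn any other segment into e), so the proto-segment is *e.
Continuing position by position gives *gebelom; check it forward:
Zotasu: *gebelom
  gebelom → kebelom   [unconditioned shift]
  kebelom → kevelom   [intervocalic lenition]
  kevelom (rule 3 does not apply)
  giving Zotasu kevelom.
Dosho: *gebelom
  gebelom → gibilom   [vowel merger]
  gibilom (rule 2 does not apply)
  gibilom → gibilum   [pre-nasal raising]
  giving Dosho gibilum.
No other proto-form is consistent with every reflex, so the reconstruction is *gebelom.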